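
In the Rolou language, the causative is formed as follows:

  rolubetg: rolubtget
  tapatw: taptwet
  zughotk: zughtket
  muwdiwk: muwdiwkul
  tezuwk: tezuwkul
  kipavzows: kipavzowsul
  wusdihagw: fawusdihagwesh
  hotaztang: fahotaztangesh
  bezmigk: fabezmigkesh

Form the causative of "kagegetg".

zughotk and muwdiwk both end in -k yet inflect differently (zughtket, muwdiwkul), so the final letter is not what conditions the rule; the second-to-last letter is.
"kagegetg" has second-to-last letter 't'. The stems whose second-to-last letter is 't' (rolubetg → rolubtget, tapatw → taptwet, zughotk → zughtket) delete the last vowel and add -et.
So kagegetg → kagegtget.

kagegtget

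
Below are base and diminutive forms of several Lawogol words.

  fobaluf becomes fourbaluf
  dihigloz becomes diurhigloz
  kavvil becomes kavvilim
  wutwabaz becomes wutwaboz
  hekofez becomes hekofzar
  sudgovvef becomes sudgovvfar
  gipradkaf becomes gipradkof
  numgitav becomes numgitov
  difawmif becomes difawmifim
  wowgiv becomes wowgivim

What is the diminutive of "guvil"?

guvilim

sudgovvef and difawmif both end in -f yet inflect differently (sudgovvfar, difawmifim), so the final letter is not what conditions the rule; the last vowel is.
"guvil" has last vowel 'i'. The stems whose last vowel is 'i' (kavvil → kavvilim, difawmif → difawmifim, wowgiv → wowgivim) add -im.
So guvil → guvilim.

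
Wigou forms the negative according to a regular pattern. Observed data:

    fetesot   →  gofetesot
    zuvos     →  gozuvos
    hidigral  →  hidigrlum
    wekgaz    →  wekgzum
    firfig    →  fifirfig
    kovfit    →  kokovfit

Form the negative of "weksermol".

fetesot and kovfit both end in -t yet inflect differently (gofetesot, kokovfit), so the final letter is not what conditions the rule; the last vowel is.
"weksermol" has last vowel 'o'. The stems whose last vowel is 'o' (fetesot → gofetesot, zuvos → gozuvos) add the prefix go-.
So weksermol → goweksermol.

goweksermol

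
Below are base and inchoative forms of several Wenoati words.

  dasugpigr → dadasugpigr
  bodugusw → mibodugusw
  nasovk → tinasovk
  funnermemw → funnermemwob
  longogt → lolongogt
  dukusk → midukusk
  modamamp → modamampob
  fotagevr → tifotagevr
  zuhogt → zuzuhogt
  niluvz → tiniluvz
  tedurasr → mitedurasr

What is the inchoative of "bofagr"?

bobofagr

fotagevr and dasugpigr both end in -r yet inflect differently (tifotagevr, dadasugpigr), so the final letter is not what conditions the rule; the second-to-last letter is.
"bofagr" has second-to-last letter 'g'. The stems whose second-to-last letter is 'g' (dasugpigr → dadasugpigr, longogt → lolongogt, zuhogt → zuzuhogt) repeat the first consonant+vowel as a prefix.
The other patterns: stems whose second-to-last letter is 'v' add the prefix ti-; stems whose second-to-last letter is 's' add the prefix mi-; stems whose second-to-last letter is 'm' add -ob.
So bofagr → bobofagr.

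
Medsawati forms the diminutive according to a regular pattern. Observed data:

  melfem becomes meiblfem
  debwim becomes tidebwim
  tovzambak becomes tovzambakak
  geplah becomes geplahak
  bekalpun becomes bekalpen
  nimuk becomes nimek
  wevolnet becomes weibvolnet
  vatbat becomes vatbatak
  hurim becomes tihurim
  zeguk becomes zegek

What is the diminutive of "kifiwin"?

debwim and melfem both end in -m yet inflect differently (tidebwim, meiblfem), so the final letter is not what conditions the rule; the last vowel is.
"kifiwin" has last vowel 'i'. The stems whose last vowel is 'i' (debwim → tidebwim, hurim → tihurim) add the prefix ti-.
So kifiwin → tikifiwin.

tikifiwin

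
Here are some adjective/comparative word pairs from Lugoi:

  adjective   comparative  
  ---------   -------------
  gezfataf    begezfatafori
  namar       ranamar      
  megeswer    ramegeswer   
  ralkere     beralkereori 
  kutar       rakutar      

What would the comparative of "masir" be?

ramasir

"masir" ends in -r. The stems ending in -r (megeswer → ramegeswer, namar → ranamar, kutar → rakutar) add the prefix ra-.
So masir → ramasir.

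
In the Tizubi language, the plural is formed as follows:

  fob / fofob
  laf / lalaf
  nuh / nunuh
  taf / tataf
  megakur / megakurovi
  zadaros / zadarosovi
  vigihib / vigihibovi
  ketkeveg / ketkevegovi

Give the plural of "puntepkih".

fob and vigihib both end in -b yet inflect differently (fofob, vigihibovi), so the final letter is not what conditions the rule; the number of vowels is.
"puntepkih" has 3 vowels. The stems with 3 vowels (megakur → megakurovi, zadaros → zadarosovi, vigihib → vigihibovi) add -ovi.
So puntepkih → puntepkihovi.

puntepkihovi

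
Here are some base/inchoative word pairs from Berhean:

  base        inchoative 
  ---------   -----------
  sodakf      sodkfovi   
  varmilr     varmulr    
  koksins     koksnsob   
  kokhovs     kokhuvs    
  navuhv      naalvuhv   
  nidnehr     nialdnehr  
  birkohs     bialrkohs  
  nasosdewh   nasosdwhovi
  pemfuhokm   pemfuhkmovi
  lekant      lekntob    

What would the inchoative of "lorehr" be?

varmilr and nidnehr both end in -r yet inflect differently (varmulr, nialdnehr), so the final letter is not what conditions the rule; the second-to-last letter is.
"lorehr" has second-to-last letter 'h'. The stems whose second-to-last letter is 'h' (nidnehr → nialdnehr, navuhv → naalvuhv, birkohs → bialrkohs) insert -al- after the first vowel.
So lorehr → loalrehr.

loalrehr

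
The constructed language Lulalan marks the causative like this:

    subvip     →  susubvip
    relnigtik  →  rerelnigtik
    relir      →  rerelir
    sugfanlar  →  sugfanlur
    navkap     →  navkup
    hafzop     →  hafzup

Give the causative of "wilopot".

relir and sugfanlar both end in -r yet inflect differently (rerelir, sugfanlur), so the final letter is not what conditions the rule; the last vowel is.
"wilopot" has last vowel 'o'. The one such stem in the data (hafzop → hafzup) changes the last vowel to 'u' (as do sugfanlar, navkap), so the same rule applies.
So wilopot → wiloput.

wiloput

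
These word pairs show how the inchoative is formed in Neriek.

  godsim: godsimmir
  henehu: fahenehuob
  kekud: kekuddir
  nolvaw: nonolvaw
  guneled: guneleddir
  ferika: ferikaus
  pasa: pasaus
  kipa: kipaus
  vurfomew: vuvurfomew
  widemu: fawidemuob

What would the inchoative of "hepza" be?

hepzaus

"hepza" ends in -a. The stems ending in -a (pasa → pasaus, kipa → kipaus, ferika → ferikaus) add -us.
So hepza → hepzaus.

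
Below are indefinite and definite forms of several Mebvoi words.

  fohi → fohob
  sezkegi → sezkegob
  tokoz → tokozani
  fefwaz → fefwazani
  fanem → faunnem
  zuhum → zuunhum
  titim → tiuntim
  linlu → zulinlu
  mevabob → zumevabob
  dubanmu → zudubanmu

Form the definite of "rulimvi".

rulimvob

"rulimvi" ends in -i. The stems ending in -i (fohi → fohob, sezkegi → sezkegob) drop the final letter and add -ob.
So rulimvi → rulimvob.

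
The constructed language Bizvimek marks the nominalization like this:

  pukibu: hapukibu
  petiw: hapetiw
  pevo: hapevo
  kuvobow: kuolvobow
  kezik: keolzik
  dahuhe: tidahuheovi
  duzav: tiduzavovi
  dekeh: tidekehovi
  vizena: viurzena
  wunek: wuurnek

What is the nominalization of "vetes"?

petiw and kuvobow both end in -w yet inflect differently (hapetiw, kuolvobow), so the final letter is not what conditions the rule; the first letter is.
"vetes" begins with v-. The one such stem in the data (vizena → viurzena) inserts -ur- after the first vowel (as does wunek), so the same rule applies.
So vetes → veurtes.

veurtes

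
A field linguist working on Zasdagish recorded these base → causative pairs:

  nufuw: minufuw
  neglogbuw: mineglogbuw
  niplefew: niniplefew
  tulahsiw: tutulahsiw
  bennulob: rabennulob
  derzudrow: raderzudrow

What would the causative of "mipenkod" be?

ramipenkod

derzudrow and neglogbuw both end in -w yet inflect differently (raderzudrow, mineglogbuw), so the final letter is not what conditions the rule; the last vowel is.
"mipenkod" has last vowel 'o'. The stems whose last vowel is 'o' (bennulob → rabennulob, derzudrow → raderzudrow) add the prefix ra-.
The other patterns: stems whose last vowel is 'u' add the prefix mi-; stems whose last vowel is 'e' or 'i' repeat the first consonant+vowel as a prefix.
So mipenkod → ramipenkod.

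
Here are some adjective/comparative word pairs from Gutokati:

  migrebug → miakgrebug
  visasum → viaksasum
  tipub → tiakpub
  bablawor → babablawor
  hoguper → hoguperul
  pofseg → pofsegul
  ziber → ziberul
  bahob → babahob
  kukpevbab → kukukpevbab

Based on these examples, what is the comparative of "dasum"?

kukpevbab and tipub both end in -b yet inflect differently (kukukpevbab, tiakpub), so the final letter is not what conditions the rule; the last vowel is.
"dasum" has last vowel 'u'. The stems whose last vowel is 'u' (tipub → tiakpub, visasum → viaksasum, migrebug → miakgrebug) insert -ak- after the first vowel.
So dasum → daaksum.

daaksum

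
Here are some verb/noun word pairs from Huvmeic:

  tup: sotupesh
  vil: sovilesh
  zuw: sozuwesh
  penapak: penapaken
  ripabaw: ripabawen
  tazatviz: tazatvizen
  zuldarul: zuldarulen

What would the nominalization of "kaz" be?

"kaz" has 1 vowel. The stems with 1 vowel (tup → sotupesh, vil → sovilesh, zuw → sozuwesh) add so- … -esh around the stem.
The other pattern: stems with 3 vowels add -en.
So kaz → sokazesh.

sokazesh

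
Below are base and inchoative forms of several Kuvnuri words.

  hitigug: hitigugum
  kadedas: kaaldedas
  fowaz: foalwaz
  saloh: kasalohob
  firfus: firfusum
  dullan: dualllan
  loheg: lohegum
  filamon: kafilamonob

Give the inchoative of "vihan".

dullan and filamon both end in -n yet inflect differently (dualllan, kafilamonob), so the final letter is not what conditions the rule; the last vowel is.
"vihan" has last vowel 'a'. The stems whose last vowel is 'a' (dullan → dualllan, fowaz → foalwaz, kadedas → kaaldedas) insert -al- after the first vowel.
So vihan → vialhan.

vialhan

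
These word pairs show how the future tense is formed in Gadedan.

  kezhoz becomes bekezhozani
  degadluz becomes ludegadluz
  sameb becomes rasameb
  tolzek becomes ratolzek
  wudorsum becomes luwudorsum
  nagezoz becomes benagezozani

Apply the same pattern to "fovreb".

"fovreb" has last vowel 'e'. The stems whose last vowel is 'e' (sameb → rasameb, tolzek → ratolzek) add the prefix ra-.
So fovreb → rafovreb.

rafovreb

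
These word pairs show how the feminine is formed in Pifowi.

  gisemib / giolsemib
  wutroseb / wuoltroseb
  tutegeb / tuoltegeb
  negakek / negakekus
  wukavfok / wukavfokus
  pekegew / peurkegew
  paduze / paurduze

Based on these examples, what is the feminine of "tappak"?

wutroseb and negakek both have last vowel 'e' yet inflect differently (wuoltroseb, negakekus), so the last vowel is not what conditions the rule; the final letter is.
"tappak" ends in -k. The stems ending in -k (negakek → negakekus, wukavfok → wukavfokus) add -us.
The other patterns: stems ending in -b insert -ol- after the first vowel; stems ending in -e or -w insert -ur- after the first vowel.
So tappak → tappakus.

tappakus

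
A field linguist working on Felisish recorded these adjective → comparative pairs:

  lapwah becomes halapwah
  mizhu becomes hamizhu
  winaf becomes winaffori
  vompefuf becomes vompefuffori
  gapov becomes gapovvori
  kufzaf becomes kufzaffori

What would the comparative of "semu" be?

hasemu

"semu" ends in -u. The one such stem in the data (mizhu → hamizhu) adds the prefix ha-, so the same rule applies.
So semu → hasemu.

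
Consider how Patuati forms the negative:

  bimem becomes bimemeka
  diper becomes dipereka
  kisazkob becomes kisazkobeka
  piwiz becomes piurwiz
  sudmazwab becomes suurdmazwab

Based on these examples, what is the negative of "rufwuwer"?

kisazkob and sudmazwab both end in -b yet inflect differently (kisazkobeka, suurdmazwab), so the final letter is not what conditions the rule; the last vowel is.
"rufwuwer" has last vowel 'e'. The stems whose last vowel is 'e' (diper → dipereka, bimem → bimemeka) add -eka.
The other pattern: stems whose last vowel is 'a' or 'i' insert -ur- after the first vowel.
So rufwuwer → rufwuwereka.

rufwuwereka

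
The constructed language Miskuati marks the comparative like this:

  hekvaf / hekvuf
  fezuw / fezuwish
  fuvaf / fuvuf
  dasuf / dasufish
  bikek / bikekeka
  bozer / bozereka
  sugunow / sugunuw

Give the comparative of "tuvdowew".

"tuvdowew" has last vowel 'e'. The stems whose last vowel is 'e' (bozer → bozereka, bikek → bikekeka) add -eka.
The other patterns: stems whose last vowel is 'u' add -ish; stems whose last vowel is 'a' or 'o' change the last vowel to 'u'.
So tuvdowew → tuvdoweweka.

tuvdoweweka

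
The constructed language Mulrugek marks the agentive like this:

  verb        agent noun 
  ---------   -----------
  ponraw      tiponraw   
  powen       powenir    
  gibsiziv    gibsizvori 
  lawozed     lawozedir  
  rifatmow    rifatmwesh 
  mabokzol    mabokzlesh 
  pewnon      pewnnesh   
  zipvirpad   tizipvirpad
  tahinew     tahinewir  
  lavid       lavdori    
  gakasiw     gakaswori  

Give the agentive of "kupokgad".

"kupokgad" has last vowel 'a'. The stems whose last vowel is 'a' (ponraw → tiponraw, zipvirpad → tizipvirpad) add the prefix ti-.
So kupokgad → tikupokgad.

tikupokgad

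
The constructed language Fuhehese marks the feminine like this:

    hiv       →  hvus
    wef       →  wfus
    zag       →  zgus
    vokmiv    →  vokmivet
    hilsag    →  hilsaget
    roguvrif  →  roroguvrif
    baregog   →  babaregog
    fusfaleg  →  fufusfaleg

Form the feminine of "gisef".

hiv and vokmiv both end in -v yet inflect differently (hvus, vokmivet), so the final letter is not what conditions the rule; the number of vowels is.
"gisef" has 2 vowels. The stems with 2 vowels (vokmiv → vokmivet, hilsag → hilsaget) add -et.
So gisef → gisefet.

gisefet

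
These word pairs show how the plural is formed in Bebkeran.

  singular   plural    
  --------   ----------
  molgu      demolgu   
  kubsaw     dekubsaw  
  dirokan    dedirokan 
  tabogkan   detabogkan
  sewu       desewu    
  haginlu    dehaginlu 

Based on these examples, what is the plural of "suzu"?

Every pair shown (molgu → demolgu, kubsaw → dekubsaw, dirokan → dedirokan, …) follows the same rule: add the prefix de-.
So suzu → desuzu.

desuzu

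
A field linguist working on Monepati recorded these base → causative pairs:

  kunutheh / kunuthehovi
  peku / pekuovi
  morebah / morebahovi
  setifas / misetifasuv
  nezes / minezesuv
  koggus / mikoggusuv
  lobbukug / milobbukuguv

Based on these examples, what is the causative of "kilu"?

kiluovi

morebah and setifas both have last vowel 'a' yet inflect differently (morebahovi, misetifasuv), so the last vowel is not what conditions the rule; the final letter is.
"kilu" ends in -u. The one such stem in the data (peku → pekuovi) adds -ovi, so the same rule applies.
The other pattern: stems ending in -g or -s add mi- … -uv around the stem.
So kilu → kiluovi.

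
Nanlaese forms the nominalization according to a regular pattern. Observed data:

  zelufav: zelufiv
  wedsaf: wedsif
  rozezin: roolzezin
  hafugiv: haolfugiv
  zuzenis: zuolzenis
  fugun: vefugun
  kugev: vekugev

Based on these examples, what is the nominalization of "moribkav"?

zelufav and hafugiv both end in -v yet inflect differently (zelufiv, haolfugiv), so the final letter is not what conditions the rule; the last vowel is.
"moribkav" has last vowel 'a'. The stems whose last vowel is 'a' (zelufav → zelufiv, wedsaf → wedsif) change the last vowel to 'i'.
So moribkav → moribkiv.

moribkiv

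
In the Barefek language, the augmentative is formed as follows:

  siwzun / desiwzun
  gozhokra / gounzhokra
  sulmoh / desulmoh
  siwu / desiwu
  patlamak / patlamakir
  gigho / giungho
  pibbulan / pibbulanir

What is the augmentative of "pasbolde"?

siwzun and pibbulan both end in -n yet inflect differently (desiwzun, pibbulanir), so the final letter is not what conditions the rule; the first letter is.
"pasbolde" begins with p-. The stems beginning with p- (pibbulan → pibbulanir, patlamak → patlamakir) add -ir.
So pasbolde → pasboldeir.

pasboldeir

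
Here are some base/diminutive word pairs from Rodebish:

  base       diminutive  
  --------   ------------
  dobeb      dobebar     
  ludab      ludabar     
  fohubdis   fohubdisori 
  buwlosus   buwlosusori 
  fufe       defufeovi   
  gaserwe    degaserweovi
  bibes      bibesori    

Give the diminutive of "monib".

"monib" ends in -b. The stems ending in -b (ludab → ludabar, dobeb → dobebar) add -ar.
The other patterns: stems ending in -s add -ori; stems ending in -e add de- … -ovi around the stem.
So monib → monibar.

monibar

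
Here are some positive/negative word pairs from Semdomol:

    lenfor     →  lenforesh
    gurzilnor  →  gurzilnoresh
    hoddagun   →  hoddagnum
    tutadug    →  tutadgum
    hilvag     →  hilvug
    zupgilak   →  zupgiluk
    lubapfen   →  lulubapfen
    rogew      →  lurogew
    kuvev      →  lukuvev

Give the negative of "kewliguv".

kewligvum

"kewliguv" has last vowel 'u'. The stems whose last vowel is 'u' (hoddagun → hoddagnum, tutadug → tutadgum) delete the last vowel and add -um.
The other patterns: stems whose last vowel is 'o' add -esh; stems whose last vowel is 'a' change the last vowel to 'u'; stems whose last vowel is 'e' add the prefix lu-.
So kewliguv → kewligvum.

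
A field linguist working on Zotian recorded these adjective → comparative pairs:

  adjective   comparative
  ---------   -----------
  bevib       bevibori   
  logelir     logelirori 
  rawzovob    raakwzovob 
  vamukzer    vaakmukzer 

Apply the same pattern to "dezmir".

dezmirori

bevib and rawzovob both end in -b yet inflect differently (bevibori, raakwzovob), so the final letter is not what conditions the rule; the last vowel is.
"dezmir" has last vowel 'i'. The stems whose last vowel is 'i' (bevib → bevibori, logelir → logelirori) add -ori.
So dezmir → dezmirori.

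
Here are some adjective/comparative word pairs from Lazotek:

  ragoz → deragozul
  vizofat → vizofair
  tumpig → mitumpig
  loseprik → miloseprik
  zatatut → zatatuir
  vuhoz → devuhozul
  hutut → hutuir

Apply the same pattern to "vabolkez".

devabolkezul

vuhoz and vizofat both begin with v- yet inflect differently (devuhozul, vizofair), so the first letter is not what conditions the rule; the final letter is.
"vabolkez" ends in -z. The stems ending in -z (ragoz → deragozul, vuhoz → devuhozul) add de- … -ul around the stem.
So vabolkez → devabolkezul.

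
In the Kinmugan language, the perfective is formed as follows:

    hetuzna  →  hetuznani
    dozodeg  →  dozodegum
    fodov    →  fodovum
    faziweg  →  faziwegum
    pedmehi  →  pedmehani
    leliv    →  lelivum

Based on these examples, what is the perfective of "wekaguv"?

wekaguvum

"wekaguv" ends in a consonant. The stems ending in a consonant (leliv → lelivum, fodov → fodovum, dozodeg → dozodegum) add -um.
The other pattern: stems ending in a vowel drop the final letter and add -ani.
So wekaguv → wekaguvum.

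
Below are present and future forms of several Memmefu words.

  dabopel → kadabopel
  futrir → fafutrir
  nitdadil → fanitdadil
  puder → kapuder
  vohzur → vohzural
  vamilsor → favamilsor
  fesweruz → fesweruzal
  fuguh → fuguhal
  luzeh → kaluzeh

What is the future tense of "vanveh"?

kavanveh

vohzur and puder both end in -r yet inflect differently (vohzural, kapuder), so the final letter is not what conditions the rule; the last vowel is.
"vanveh" has last vowel 'e'. The stems whose last vowel is 'e' (dabopel → kadabopel, puder → kapuder, luzeh → kaluzeh) add the prefix ka-.
The other patterns: stems whose last vowel is 'u' add -al; stems whose last vowel is 'i' or 'o' add the prefix fa-.
So vanveh → kavanveh.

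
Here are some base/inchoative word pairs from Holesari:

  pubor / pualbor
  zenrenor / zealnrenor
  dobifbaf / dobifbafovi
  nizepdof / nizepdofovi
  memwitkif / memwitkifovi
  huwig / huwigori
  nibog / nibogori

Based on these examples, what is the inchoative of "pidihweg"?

pidihwegori

pubor and nizepdof both have last vowel 'o' yet inflect differently (pualbor, nizepdofovi), so the last vowel is not what conditions the rule; the final letter is.
"pidihweg" ends in -g. The stems ending in -g (huwig → huwigori, nibog → nibogori) add -ori.
The other patterns: stems ending in -r insert -al- after the first vowel; stems ending in -f add -ovi.
So pidihweg → pidihwegori.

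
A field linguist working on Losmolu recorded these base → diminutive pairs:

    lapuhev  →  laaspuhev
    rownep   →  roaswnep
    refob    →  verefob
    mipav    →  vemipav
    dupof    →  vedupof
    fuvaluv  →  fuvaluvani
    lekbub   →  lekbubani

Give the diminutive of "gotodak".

lapuhev and mipav both end in -v yet inflect differently (laaspuhev, vemipav), so the final letter is not what conditions the rule; the last vowel is.
"gotodak" has last vowel 'a'. The one such stem in the data (mipav → vemipav) adds the prefix ve-, so the same rule applies.
So gotodak → vegotodak.

vegotodak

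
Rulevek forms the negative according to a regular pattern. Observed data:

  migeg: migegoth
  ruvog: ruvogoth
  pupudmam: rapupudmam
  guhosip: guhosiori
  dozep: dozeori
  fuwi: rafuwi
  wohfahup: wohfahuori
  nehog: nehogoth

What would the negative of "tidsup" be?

"tidsup" ends in -p. The stems ending in -p (dozep → dozeori, wohfahup → wohfahuori, guhosip → guhosiori) drop the final letter and add -ori.
So tidsup → tidsuori.

tidsuori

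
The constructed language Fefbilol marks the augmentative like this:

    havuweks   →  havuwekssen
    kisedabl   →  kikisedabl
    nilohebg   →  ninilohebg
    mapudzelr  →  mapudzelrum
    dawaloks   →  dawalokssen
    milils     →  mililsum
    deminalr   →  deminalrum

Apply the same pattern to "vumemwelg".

"vumemwelg" has second-to-last letter 'l'. The stems whose second-to-last letter is 'l' (mapudzelr → mapudzelrum, deminalr → deminalrum, milils → mililsum) add -um.
The other patterns: stems whose second-to-last letter is 'b' repeat the first consonant+vowel as a prefix; stems whose second-to-last letter is 'k' double the final consonant and add -en.
So vumemwelg → vumemwelgum.

vumemwelgum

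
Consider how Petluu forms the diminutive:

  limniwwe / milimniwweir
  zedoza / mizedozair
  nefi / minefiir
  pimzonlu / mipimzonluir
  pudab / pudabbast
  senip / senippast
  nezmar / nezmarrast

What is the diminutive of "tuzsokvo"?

zedoza and pudab both have last vowel 'a' yet inflect differently (mizedozair, pudabbast), so the last vowel is not what conditions the rule; whether the stem ends in a vowel or a consonant is.
"tuzsokvo" ends in a vowel. The stems ending in a vowel (limniwwe → milimniwweir, zedoza → mizedozair, nefi → minefiir) add mi- … -ir around the stem.
The other pattern: stems ending in a consonant double the final consonant and add -ast.
So tuzsokvo → mituzsokvoir.

mituzsokvoir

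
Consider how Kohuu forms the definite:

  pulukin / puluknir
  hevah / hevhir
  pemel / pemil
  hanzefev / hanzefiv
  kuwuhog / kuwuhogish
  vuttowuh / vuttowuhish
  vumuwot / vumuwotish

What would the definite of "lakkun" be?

hevah and vuttowuh both end in -h yet inflect differently (hevhir, vuttowuhish), so the final letter is not what conditions the rule; the last vowel is.
"lakkun" has last vowel 'u'. The one such stem in the data (vuttowuh → vuttowuhish) adds -ish, so the same rule applies.
So lakkun → lakkunish.

lakkunish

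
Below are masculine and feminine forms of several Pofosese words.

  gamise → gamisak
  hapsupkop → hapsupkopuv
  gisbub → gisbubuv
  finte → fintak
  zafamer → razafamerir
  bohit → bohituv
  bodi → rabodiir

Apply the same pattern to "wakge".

zafamer and gamise both have last vowel 'e' yet inflect differently (razafamerir, gamisak), so the last vowel is not what conditions the rule; the final letter is.
"wakge" ends in -e. The stems ending in -e (gamise → gamisak, finte → fintak) drop the final letter and add -ak.
So wakge → wakgak.

wakgak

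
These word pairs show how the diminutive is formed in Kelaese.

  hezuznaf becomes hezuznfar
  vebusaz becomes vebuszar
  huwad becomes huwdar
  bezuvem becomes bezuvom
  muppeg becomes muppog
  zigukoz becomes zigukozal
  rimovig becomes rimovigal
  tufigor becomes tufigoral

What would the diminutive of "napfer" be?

napfor

vebusaz and zigukoz both end in -z yet inflect differently (vebuszar, zigukozal), so the final letter is not what conditions the rule; the last vowel is.
"napfer" has last vowel 'e'. The stems whose last vowel is 'e' (bezuvem → bezuvom, muppeg → muppog) change the last vowel to 'o'.
The other patterns: stems whose last vowel is 'a' delete the last vowel and add -ar; stems whose last vowel is 'i' or 'o' add -al.
So napfer → napfor.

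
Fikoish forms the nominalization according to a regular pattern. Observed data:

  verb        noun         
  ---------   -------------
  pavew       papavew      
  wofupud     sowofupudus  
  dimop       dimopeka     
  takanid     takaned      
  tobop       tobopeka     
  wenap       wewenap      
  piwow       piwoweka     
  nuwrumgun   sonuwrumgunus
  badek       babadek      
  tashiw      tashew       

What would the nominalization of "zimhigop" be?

zimhigopeka

"zimhigop" has last vowel 'o'. The stems whose last vowel is 'o' (piwow → piwoweka, dimop → dimopeka, tobop → tobopeka) add -eka.
So zimhigop → zimhigopeka.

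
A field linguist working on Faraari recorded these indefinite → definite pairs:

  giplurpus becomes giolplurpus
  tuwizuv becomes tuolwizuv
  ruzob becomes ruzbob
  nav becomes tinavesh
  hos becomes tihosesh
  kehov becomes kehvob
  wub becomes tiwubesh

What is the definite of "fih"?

nav and kehov both end in -v yet inflect differently (tinavesh, kehvob), so the final letter is not what conditions the rule; the number of vowels is.
"fih" has 1 vowel. The stems with 1 vowel (wub → tiwubesh, nav → tinavesh, hos → tihosesh) add ti- … -esh around the stem.
So fih → tifihesh.

tifihesh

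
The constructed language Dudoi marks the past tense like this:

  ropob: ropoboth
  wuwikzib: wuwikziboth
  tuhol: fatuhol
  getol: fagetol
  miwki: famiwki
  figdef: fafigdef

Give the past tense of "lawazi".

"lawazi" ends in -i. The one such stem in the data (miwki → famiwki) adds the prefix fa-, so the same rule applies.
So lawazi → falawazi.

falawazi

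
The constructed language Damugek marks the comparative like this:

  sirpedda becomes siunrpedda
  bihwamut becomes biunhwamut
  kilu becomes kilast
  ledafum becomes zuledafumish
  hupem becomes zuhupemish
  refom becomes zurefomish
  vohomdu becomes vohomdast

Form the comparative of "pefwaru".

pefwarast

ledafum and vohomdu both have last vowel 'u' yet inflect differently (zuledafumish, vohomdast), so the last vowel is not what conditions the rule; the final letter is.
"pefwaru" ends in -u. The stems ending in -u (vohomdu → vohomdast, kilu → kilast) drop the final letter and add -ast.
The other patterns: stems ending in -m add zu- … -ish around the stem; stems ending in -a or -t insert -un- after the first vowel.
So pefwaru → pefwarast.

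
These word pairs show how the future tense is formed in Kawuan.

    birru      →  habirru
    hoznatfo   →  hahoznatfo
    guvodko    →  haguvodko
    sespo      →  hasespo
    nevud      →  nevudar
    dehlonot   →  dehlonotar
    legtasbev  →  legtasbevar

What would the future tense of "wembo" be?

hawembo

birru and nevud both have last vowel 'u' yet inflect differently (habirru, nevudar), so the last vowel is not what conditions the rule; whether the stem ends in a vowel or a consonant is.
"wembo" ends in a vowel. The stems ending in a vowel (birru → habirru, hoznatfo → hahoznatfo, guvodko → haguvodko) add the prefix ha-.
So wembo → hawembo.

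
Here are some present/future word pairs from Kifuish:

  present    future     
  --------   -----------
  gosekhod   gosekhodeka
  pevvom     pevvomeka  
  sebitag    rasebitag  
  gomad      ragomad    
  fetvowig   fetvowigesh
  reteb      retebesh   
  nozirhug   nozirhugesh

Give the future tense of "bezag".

"bezag" has last vowel 'a'. The stems whose last vowel is 'a' (sebitag → rasebitag, gomad → ragomad) add the prefix ra-.
So bezag → rabezag.

rabezag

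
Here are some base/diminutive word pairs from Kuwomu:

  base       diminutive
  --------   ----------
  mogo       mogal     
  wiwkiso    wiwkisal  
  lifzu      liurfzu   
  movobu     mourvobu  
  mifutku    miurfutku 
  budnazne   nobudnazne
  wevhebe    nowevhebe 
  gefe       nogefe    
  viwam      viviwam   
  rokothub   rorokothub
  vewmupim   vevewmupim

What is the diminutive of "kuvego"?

kuvegal

"kuvego" ends in -o. The stems ending in -o (mogo → mogal, wiwkiso → wiwkisal) drop the final letter and add -al.
So kuvego → kuvegal.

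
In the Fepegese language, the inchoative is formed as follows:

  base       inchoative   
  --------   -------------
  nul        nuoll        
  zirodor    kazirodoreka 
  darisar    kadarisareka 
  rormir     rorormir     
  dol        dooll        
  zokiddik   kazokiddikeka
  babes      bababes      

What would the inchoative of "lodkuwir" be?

kalodkuwireka

"lodkuwir" has 3 vowels. The stems with 3 vowels (zirodor → kazirodoreka, zokiddik → kazokiddikeka, darisar → kadarisareka) add ka- … -eka around the stem.
So lodkuwir → kalodkuwireka.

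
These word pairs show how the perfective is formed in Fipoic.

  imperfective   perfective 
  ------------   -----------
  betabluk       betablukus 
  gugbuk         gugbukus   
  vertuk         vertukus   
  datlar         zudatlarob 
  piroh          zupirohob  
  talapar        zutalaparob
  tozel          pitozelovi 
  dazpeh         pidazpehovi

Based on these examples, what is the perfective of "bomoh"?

zubomohob

"bomoh" has last vowel 'o'. The one such stem in the data (piroh → zupirohob) adds zu- … -ob around the stem, so the same rule applies.
The other patterns: stems whose last vowel is 'u' add -us; stems whose last vowel is 'e' add pi- … -ovi around the stem.
So bomoh → zubomohob.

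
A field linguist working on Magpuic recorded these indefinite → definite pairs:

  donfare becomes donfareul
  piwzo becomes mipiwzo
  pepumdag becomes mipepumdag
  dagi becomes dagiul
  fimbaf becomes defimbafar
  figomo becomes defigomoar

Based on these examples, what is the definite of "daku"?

dakuul

piwzo and figomo both end in -o yet inflect differently (mipiwzo, defigomoar), so the final letter is not what conditions the rule; the first letter is.
"daku" begins with d-. The stems beginning with d- (donfare → donfareul, dagi → dagiul) add -ul.
So daku → dakuul.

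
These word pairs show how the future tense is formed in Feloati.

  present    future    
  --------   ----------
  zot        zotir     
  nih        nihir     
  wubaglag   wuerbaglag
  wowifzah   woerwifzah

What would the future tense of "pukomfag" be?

wowifzah and nih both end in -h yet inflect differently (woerwifzah, nihir), so the final letter is not what conditions the rule; the number of vowels is.
"pukomfag" has 3 vowels. The stems with 3 vowels (wowifzah → woerwifzah, wubaglag → wuerbaglag) insert -er- after the first vowel.
The other pattern: stems with 1 vowel add -ir.
So pukomfag → puerkomfag.

puerkomfag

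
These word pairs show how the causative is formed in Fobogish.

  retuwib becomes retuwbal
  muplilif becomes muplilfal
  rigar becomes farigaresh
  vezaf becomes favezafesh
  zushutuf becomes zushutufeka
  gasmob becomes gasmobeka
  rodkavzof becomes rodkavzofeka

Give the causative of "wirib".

muplilif and vezaf both end in -f yet inflect differently (muplilfal, favezafesh), so the final letter is not what conditions the rule; the last vowel is.
"wirib" has last vowel 'i'. The stems whose last vowel is 'i' (retuwib → retuwbal, muplilif → muplilfal) delete the last vowel and add -al.
The other patterns: stems whose last vowel is 'a' add fa- … -esh around the stem; stems whose last vowel is 'o' or 'u' add -eka.
So wirib → wirbal.

wirbal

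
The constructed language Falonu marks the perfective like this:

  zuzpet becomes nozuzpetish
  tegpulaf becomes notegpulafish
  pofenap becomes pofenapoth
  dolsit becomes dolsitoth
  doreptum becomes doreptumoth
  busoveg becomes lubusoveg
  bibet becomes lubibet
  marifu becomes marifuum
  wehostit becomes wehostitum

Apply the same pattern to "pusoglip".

zuzpet and dolsit both end in -t yet inflect differently (nozuzpetish, dolsitoth), so the final letter is not what conditions the rule; the first letter is.
"pusoglip" begins with p-. The one such stem in the data (pofenap → pofenapoth) adds -oth, so the same rule applies.
The other patterns: stems beginning with t- or z- add no- … -ish around the stem; stems beginning with b- add the prefix lu-; stems beginning with m- or w- add -um.
So pusoglip → pusoglipoth.

pusoglipoth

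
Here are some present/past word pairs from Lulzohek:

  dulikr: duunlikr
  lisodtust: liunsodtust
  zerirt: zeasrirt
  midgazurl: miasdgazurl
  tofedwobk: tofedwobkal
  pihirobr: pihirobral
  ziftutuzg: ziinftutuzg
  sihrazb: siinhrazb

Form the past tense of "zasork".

"zasork" has second-to-last letter 'r'. The stems whose second-to-last letter is 'r' (zerirt → zeasrirt, midgazurl → miasdgazurl) insert -as- after the first vowel.
So zasork → zaassork.

zaassork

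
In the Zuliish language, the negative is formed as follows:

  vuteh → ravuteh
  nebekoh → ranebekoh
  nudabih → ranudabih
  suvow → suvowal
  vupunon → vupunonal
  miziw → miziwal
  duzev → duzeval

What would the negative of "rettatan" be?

rettatanal

"rettatan" ends in -n. The one such stem in the data (vupunon → vupunonal) adds -al, so the same rule applies.
The other pattern: stems ending in -h add the prefix ra-.
So rettatan → rettatanal.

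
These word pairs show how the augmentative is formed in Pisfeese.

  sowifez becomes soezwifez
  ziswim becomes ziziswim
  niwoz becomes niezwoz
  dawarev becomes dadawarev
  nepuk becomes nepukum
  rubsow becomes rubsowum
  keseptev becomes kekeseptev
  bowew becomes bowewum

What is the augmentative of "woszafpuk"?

woszafpukum

sowifez and dawarev both have last vowel 'e' yet inflect differently (soezwifez, dadawarev), so the last vowel is not what conditions the rule; the final letter is.
"woszafpuk" ends in -k. The one such stem in the data (nepuk → nepukum) adds -um, so the same rule applies.
So woszafpuk → woszafpukum.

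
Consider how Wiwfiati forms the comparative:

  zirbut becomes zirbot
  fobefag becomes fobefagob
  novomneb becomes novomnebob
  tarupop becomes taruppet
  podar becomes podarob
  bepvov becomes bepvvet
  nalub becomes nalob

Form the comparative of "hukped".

nalub and novomneb both end in -b yet inflect differently (nalob, novomnebob), so the final letter is not what conditions the rule; the last vowel is.
"hukped" has last vowel 'e'. The one such stem in the data (novomneb → novomnebob) adds -ob, so the same rule applies.
The other patterns: stems whose last vowel is 'o' delete the last vowel and add -et; stems whose last vowel is 'u' change the last vowel to 'o'.
So hukped → hukpedob.

hukpedob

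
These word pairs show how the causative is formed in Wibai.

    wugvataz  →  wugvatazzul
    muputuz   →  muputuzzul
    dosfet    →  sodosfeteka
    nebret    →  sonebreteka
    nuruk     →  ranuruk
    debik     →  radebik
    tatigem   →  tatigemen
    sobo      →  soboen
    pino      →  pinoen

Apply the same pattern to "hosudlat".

sohosudlateka

muputuz and nuruk both have last vowel 'u' yet inflect differently (muputuzzul, ranuruk), so the last vowel is not what conditions the rule; the final letter is.
"hosudlat" ends in -t. The stems ending in -t (dosfet → sodosfeteka, nebret → sonebreteka) add so- … -eka around the stem.
So hosudlat → sohosudlateka.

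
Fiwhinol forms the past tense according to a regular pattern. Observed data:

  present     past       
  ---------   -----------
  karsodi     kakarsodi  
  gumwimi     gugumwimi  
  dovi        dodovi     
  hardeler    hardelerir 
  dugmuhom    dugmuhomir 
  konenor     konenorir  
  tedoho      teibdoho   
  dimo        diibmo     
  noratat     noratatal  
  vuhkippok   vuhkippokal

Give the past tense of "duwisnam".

dugmuhom and tedoho both have last vowel 'o' yet inflect differently (dugmuhomir, teibdoho), so the last vowel is not what conditions the rule; the final letter is.
"duwisnam" ends in -m. The one such stem in the data (dugmuhom → dugmuhomir) adds -ir, so the same rule applies.
The other patterns: stems ending in -i repeat the first consonant+vowel as a prefix; stems ending in -o insert -ib- after the first vowel; stems ending in -k or -t add -al.
So duwisnam → duwisnamir.

duwisnamir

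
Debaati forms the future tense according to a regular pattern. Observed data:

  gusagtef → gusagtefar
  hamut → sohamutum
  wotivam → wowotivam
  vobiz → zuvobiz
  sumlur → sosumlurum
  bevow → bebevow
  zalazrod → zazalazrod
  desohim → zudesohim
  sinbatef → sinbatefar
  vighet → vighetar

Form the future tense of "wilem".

wilemar

vighet and hamut both end in -t yet inflect differently (vighetar, sohamutum), so the final letter is not what conditions the rule; the last vowel is.
"wilem" has last vowel 'e'. The stems whose last vowel is 'e' (vighet → vighetar, gusagtef → gusagtefar, sinbatef → sinbatefar) add -ar.
The other patterns: stems whose last vowel is 'i' add the prefix zu-; stems whose last vowel is 'u' add so- … -um around the stem; stems whose last vowel is 'a' or 'o' repeat the first consonant+vowel as a prefix.
So wilem → wilemar.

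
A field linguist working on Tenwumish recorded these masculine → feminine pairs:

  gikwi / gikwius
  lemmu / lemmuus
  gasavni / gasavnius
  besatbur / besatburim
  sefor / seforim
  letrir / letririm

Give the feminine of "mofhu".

lemmu and besatbur both have last vowel 'u' yet inflect differently (lemmuus, besatburim), so the last vowel is not what conditions the rule; whether the stem ends in a vowel or a consonant is.
"mofhu" ends in a vowel. The stems ending in a vowel (gikwi → gikwius, lemmu → lemmuus, gasavni → gasavnius) add -us.
The other pattern: stems ending in a consonant add -im.
So mofhu → mofhuus.

mofhuus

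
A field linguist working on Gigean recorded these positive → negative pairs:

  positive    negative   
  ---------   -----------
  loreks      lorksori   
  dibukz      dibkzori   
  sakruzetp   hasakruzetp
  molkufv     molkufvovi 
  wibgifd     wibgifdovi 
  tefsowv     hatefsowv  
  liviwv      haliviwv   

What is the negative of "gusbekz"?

molkufv and tefsowv both end in -v yet inflect differently (molkufvovi, hatefsowv), so the final letter is not what conditions the rule; the second-to-last letter is.
"gusbekz" has second-to-last letter 'k'. The stems whose second-to-last letter is 'k' (dibukz → dibkzori, loreks → lorksori) delete the last vowel and add -ori.
The other patterns: stems whose second-to-last letter is 'f' add -ovi; stems whose second-to-last letter is 't' or 'w' add the prefix ha-.
So gusbekz → gusbkzori.

gusbkzori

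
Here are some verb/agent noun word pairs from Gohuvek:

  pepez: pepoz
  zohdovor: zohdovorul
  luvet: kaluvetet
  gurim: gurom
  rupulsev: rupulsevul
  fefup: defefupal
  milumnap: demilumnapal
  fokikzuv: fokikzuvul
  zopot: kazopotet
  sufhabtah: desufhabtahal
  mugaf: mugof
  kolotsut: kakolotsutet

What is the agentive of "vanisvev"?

fefup and fokikzuv both have last vowel 'u' yet inflect differently (defefupal, fokikzuvul), so the last vowel is not what conditions the rule; the final letter is.
"vanisvev" ends in -v. The stems ending in -v (rupulsev → rupulsevul, fokikzuv → fokikzuvul) add -ul.
So vanisvev → vanisvevul.

vanisvevul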